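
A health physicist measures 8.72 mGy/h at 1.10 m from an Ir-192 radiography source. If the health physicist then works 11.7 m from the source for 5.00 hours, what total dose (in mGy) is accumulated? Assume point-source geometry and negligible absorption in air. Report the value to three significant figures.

Applying the 1/r² law, rate at 11.7 m:
8.72 × (1.10/11.7)² = 8.72 × 0.008839 = 0.07708 mGy/h.
Dose = rate × time = 0.07708 mGy/h × 5.000 h = 0.3854 mGy.

0.385 mGy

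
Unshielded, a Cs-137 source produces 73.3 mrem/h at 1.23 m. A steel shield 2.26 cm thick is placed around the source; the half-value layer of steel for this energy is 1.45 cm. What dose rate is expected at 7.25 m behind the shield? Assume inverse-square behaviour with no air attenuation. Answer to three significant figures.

0.716 mrem/h

Distance alone: (1.23/7.25)² = 0.02878, so 73.3 × 0.02878 = 2.110 mrem/h.
Shield: 2.26/1.45 = 1.559 half-value layers → attenuation 2^(−1.559) = 0.3394.
Combined: 2.110 × 0.3394 = 0.7161 mrem/h.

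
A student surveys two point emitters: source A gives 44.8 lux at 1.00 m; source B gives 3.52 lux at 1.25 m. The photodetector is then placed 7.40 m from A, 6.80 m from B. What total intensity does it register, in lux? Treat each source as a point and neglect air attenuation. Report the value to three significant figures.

0.937 lux

Each source contributes Iᵢ·(dᵢ/rᵢ)²; contributions add.
A: 44.8 × (1.00/7.40)² = 0.8181 lux
B: 3.52 × (1.25/6.80)² = 0.1189 lux
Total = 0.8181 + 0.1189 = 0.9370 lux.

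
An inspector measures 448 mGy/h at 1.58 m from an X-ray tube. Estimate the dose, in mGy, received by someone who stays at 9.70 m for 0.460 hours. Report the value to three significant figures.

Using I₁d₁² = I₂d₂², rate at 9.70 m:
(1.58/9.70)² = 0.02653, so 448 × 0.02653 = 11.89 mGy/h.
Dose = rate × time = 11.89 mGy/h × 0.4600 h = 5.469 mGy.

5.47 mGy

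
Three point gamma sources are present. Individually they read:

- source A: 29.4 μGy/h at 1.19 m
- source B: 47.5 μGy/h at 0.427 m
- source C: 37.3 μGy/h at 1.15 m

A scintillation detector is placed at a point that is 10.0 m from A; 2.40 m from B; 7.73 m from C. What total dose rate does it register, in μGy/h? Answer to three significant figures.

2.75 μGy/h

By superposition, sum each source's inverse-square contribution:
A: 29.4 × (1.19/10.0)² = 0.4163 μGy/h
B: 47.5 × (0.427/2.40)² = 1.504 μGy/h
C: 37.3 × (1.15/7.73)² = 0.8256 μGy/h
Total = 0.4163 + 1.504 + 0.8256 = 2.746 μGy/h.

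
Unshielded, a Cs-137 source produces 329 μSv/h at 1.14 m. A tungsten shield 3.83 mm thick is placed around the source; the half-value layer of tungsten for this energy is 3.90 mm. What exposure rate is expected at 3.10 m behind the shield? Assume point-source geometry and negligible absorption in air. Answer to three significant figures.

22.5 μSv/h

Distance alone: 329 × (1.14/3.10)² = 329 × 0.1352 = 44.48 μSv/h.
Shield: 3.83/3.90 = 0.9821 half-value layers → attenuation 2^(−0.9821) = 0.5062.
Combined: 44.48 × 0.5062 = 22.52 μSv/h.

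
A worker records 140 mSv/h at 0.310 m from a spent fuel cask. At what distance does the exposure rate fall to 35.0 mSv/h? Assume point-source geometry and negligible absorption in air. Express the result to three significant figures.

0.620 m

By the inverse-square law, d₂ = d₁·√(I₁/I₂).
I₁/I₂ = 140/35.0 = 4.000, so d₂ = 0.310 × √4.000 = 0.6200 m.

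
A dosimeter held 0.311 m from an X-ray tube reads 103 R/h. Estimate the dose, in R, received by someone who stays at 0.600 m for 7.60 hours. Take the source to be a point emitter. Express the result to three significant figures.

Since intensity falls as 1/r², rate at 0.600 m:
(0.311/0.600)² = 0.2687, so 103 × 0.2687 = 27.68 R/h.
Dose = rate × time = 27.68 R/h × 7.600 h = 210.4 R.

210 R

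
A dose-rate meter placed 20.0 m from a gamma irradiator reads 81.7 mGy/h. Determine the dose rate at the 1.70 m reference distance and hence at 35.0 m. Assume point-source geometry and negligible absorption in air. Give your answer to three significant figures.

11300 mGy/h; 26.7 mGy/h

By the inverse-square law,
At 1.70 m: 81.7 × (20.0/1.70)² = 81.7 × 138.4 = 11310 mGy/h
At 35.0 m: 11310 × (1.70/35.0)² = 11310 × 0.002359 = 26.68 mGy/h.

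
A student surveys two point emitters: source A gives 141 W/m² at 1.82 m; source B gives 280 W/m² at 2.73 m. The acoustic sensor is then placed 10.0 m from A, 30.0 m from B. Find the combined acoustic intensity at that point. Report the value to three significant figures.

Each source contributes Iᵢ·(dᵢ/rᵢ)²; contributions add.
A: 141 × (1.82/10.0)² = 4.670 W/m²
B: 280 × (2.73/30.0)² = 2.319 W/m²
Total = 4.670 + 2.319 = 6.989 W/m².

6.99 W/m²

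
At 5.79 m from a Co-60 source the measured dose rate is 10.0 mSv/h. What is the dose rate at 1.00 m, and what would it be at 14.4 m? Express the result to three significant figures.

335 mSv/h; 1.62 mSv/h

Applying the 1/r² law,
At 1.00 m: (5.79/1.00)² = 33.52, so 10.0 × 33.52 = 335.2 mSv/h
At 14.4 m: (1.00/14.4)² = 0.004823, so 335.2 × 0.004823 = 1.617 mSv/h.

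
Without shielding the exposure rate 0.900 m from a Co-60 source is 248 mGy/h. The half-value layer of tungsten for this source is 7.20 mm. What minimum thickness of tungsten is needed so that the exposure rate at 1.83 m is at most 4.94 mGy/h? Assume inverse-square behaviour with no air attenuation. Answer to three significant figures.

At 1.83 m, distance alone gives (0.900/1.83)² = 0.2419, so 248 × 0.2419 = 59.99 mGy/h.
Further attenuation needed: 59.99/4.94 = 12.14.
n = log₂(12.14) = 3.602 half-value layers.
Thickness = 3.602 × 7.20 mm = 25.93 mm.

25.9 mm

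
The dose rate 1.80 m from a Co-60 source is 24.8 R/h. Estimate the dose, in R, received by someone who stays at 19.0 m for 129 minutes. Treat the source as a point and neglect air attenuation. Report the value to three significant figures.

0.479 R

Using I₁d₁² = I₂d₂², rate at 19.0 m:
24.8 × (1.80/19.0)² = 24.8 × 0.008975 = 0.2226 R/h.
Dose = rate × time = 0.2226 R/h × 2.150 h = 0.4786 R.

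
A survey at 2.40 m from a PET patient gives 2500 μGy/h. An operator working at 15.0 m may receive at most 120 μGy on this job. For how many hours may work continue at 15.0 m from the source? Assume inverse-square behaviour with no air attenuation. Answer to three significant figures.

1.88 h

Intensity scales as (d₁/d₂)², so rate at 15.0 m:
(2.40/15.0)² = 0.02560, so 2500 × 0.02560 = 64.00 μGy/h.
Stay time = 120 μGy ÷ 64.00 μGy/h = 1.875 h.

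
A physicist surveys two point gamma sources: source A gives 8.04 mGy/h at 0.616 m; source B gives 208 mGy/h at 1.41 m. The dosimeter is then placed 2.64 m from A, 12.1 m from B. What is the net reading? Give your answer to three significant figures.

Each source contributes Iᵢ·(dᵢ/rᵢ)²; contributions add.
A: 8.04 × (0.616/2.64)² = 0.4377 mGy/h
B: 208 × (1.41/12.1)² = 2.824 mGy/h
Total = 0.4377 + 2.824 = 3.262 mGy/h.

3.26 mGy/h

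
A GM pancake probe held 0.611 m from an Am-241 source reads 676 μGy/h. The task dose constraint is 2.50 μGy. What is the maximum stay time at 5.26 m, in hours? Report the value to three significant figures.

0.274 h

Using I₁d₁² = I₂d₂², rate at 5.26 m:
676 × (0.611/5.26)² = 676 × 0.01349 = 9.119 μGy/h.
Stay time = 2.50 μGy ÷ 9.119 μGy/h = 0.2742 h.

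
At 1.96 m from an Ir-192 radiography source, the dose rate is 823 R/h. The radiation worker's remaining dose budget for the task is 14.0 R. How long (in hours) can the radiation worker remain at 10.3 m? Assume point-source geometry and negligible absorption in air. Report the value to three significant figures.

0.470 h

Using I₁d₁² = I₂d₂², rate at 10.3 m:
823 × (1.96/10.3)² = 823 × 0.03621 = 29.80 R/h.
Stay time = 14.0 R ÷ 29.80 R/h = 0.4698 h.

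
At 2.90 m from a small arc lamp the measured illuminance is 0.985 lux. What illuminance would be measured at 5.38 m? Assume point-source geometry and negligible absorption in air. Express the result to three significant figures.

Intensity scales as (d₁/d₂)², so scaling from 2.90 m to 5.38 m:
0.985 × (2.90/5.38)² = 0.985 × 0.2906 = 0.2862 lux.

0.286 lux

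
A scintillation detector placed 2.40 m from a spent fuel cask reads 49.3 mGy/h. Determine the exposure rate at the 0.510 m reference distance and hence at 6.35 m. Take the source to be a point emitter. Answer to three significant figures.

1090 mGy/h; 7.04 mGy/h

Using I₁d₁² = I₂d₂²,
At 0.510 m: 49.3 × (2.40/0.510)² = 49.3 × 22.15 = 1092 mGy/h
At 6.35 m: 1092 × (0.510/6.35)² = 1092 × 0.006450 = 7.043 mGy/h.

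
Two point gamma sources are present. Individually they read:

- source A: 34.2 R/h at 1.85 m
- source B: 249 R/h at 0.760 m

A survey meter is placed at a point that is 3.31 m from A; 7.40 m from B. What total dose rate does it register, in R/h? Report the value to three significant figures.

13.3 R/h

By superposition, sum each source's inverse-square contribution:
A: 34.2 × (1.85/3.31)² = 10.68 R/h
B: 249 × (0.760/7.40)² = 2.626 R/h
Total = 10.68 + 2.626 = 13.31 R/h.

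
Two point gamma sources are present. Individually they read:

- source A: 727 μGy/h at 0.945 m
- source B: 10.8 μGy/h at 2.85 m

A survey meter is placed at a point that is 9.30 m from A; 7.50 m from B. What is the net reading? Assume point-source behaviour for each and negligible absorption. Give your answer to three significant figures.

Each source contributes Iᵢ·(dᵢ/rᵢ)²; contributions add.
A: 727 × (0.945/9.30)² = 7.506 μGy/h
B: 10.8 × (2.85/7.50)² = 1.560 μGy/h
Total = 7.506 + 1.560 = 9.066 μGy/h.

9.07 μGy/h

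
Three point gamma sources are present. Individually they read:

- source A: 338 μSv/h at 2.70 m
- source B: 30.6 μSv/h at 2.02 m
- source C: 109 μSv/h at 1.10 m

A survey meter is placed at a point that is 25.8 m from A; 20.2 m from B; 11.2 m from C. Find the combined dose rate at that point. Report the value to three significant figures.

By superposition, sum each source's inverse-square contribution:
A: 338 × (2.70/25.8)² = 3.702 μSv/h
B: 30.6 × (2.02/20.2)² = 0.3060 μSv/h
C: 109 × (1.10/11.2)² = 1.051 μSv/h
Total = 3.702 + 0.3060 + 1.051 = 5.059 μSv/h.

5.06 μSv/h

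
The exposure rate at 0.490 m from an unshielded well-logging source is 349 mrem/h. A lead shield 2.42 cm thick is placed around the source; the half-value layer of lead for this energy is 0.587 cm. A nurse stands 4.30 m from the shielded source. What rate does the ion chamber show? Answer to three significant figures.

Distance alone: 349 × (0.490/4.30)² = 349 × 0.01299 = 4.534 mrem/h.
Shield: 2.42/0.587 = 4.123 half-value layers → attenuation 2^(−4.123) = 0.05739.
Combined: 4.534 × 0.05739 = 0.2602 mrem/h.

0.260 mrem/h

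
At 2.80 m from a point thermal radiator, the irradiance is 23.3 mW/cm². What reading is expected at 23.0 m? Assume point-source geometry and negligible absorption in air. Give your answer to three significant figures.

0.345 mW/cm²

Applying the 1/r² law, the rate at 23.0 m is
(2.80/23.0)² = 0.01482, so 23.3 × 0.01482 = 0.3453 mW/cm².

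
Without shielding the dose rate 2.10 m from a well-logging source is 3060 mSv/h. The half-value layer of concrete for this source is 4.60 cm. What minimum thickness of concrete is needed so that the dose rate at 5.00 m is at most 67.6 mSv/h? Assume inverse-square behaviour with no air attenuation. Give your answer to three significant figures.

13.8 cm

At 5.00 m, distance alone gives (2.10/5.00)² = 0.1764, so 3060 × 0.1764 = 539.8 mSv/h.
Further attenuation needed: 539.8/67.6 = 7.985.
n = log₂(7.985) = 2.997 half-value layers.
Thickness = 2.997 × 4.60 cm = 13.79 cm.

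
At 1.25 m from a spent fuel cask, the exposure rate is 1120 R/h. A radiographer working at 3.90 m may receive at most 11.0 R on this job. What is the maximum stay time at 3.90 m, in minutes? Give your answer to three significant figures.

5.74 min

By the inverse-square law, rate at 3.90 m:
1120 × (1.25/3.90)² = 1120 × 0.1027 = 115.0 R/h.
Stay time = 11.0 R ÷ 115.0 R/h = 0.09565 h = 5.739 min.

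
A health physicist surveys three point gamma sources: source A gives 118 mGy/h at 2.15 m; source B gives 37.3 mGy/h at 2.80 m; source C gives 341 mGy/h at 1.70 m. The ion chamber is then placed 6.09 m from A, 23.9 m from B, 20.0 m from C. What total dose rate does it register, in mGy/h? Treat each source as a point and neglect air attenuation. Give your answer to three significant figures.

By superposition, sum each source's inverse-square contribution:
A: 118 × (2.15/6.09)² = 14.71 mGy/h
B: 37.3 × (2.80/23.9)² = 0.5120 mGy/h
C: 341 × (1.70/20.0)² = 2.464 mGy/h
Total = 14.71 + 0.5120 + 2.464 = 17.69 mGy/h.

17.7 mGy/h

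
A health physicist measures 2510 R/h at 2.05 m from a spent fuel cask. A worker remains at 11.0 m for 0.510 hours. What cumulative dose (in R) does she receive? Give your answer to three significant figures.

44.5 R

By the inverse-square law, rate at 11.0 m:
(2.05/11.0)² = 0.03473, so 2510 × 0.03473 = 87.17 R/h.
Dose = rate × time = 87.17 R/h × 0.5100 h = 44.46 R.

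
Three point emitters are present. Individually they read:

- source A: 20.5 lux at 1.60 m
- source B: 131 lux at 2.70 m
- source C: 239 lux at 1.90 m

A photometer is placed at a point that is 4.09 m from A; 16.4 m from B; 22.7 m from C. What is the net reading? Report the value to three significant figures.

By superposition, sum each source's inverse-square contribution:
A: 20.5 × (1.60/4.09)² = 3.137 lux
B: 131 × (2.70/16.4)² = 3.551 lux
C: 239 × (1.90/22.7)² = 1.674 lux
Total = 3.137 + 3.551 + 1.674 = 8.362 lux.

8.36 lux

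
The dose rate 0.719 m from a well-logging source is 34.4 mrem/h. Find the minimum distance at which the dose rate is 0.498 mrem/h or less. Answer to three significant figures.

Since intensity falls as 1/r², d₂ = d₁·√(I₁/I₂).
I₁/I₂ = 34.4/0.498 = 69.08, so d₂ = 0.719 × √69.08 = 5.976 m.

5.98 m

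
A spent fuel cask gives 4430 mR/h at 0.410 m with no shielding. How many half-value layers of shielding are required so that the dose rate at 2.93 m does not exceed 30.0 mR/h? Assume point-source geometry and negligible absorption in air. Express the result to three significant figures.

At 2.93 m, distance alone gives 4430 × (0.410/2.93)² = 4430 × 0.01958 = 86.74 mR/h.
Further attenuation needed: 86.74/30.0 = 2.891.
n = log₂(2.891) = 1.532 half-value layers.

1.53 half-value layers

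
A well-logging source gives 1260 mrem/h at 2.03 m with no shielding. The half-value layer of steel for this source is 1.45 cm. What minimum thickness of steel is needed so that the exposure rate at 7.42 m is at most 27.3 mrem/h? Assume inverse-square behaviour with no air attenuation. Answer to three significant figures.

At 7.42 m, distance alone gives (2.03/7.42)² = 0.07485, so 1260 × 0.07485 = 94.31 mrem/h.
Further attenuation needed: 94.31/27.3 = 3.455.
n = log₂(3.455) = 1.789 half-value layers.
Thickness = 1.789 × 1.45 cm = 2.594 cm.

2.59 cm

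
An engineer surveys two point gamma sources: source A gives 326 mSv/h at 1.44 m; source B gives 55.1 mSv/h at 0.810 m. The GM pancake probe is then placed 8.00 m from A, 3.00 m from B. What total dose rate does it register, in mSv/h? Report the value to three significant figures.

14.6 mSv/h

Each source contributes Iᵢ·(dᵢ/rᵢ)²; contributions add.
A: 326 × (1.44/8.00)² = 10.56 mSv/h
B: 55.1 × (0.810/3.00)² = 4.017 mSv/h
Total = 10.56 + 4.017 = 14.58 mSv/h.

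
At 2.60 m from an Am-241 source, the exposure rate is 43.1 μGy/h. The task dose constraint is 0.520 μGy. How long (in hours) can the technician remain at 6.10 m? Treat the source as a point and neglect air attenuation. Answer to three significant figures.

Using I₁d₁² = I₂d₂², rate at 6.10 m:
(2.60/6.10)² = 0.1817, so 43.1 × 0.1817 = 7.831 μGy/h.
Stay time = 0.520 μGy ÷ 7.831 μGy/h = 0.06640 h.

0.0664 h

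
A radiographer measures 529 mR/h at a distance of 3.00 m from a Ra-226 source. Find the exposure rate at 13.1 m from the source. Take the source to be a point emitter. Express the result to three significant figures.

Applying the 1/r² law, the rate at 13.1 m is
(3.00/13.1)² = 0.05244, so 529 × 0.05244 = 27.74 mR/h.

27.7 mR/h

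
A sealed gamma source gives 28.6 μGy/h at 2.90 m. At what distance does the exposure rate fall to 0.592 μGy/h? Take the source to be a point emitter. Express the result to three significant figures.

Using I₁d₁² = I₂d₂², d₂ = d₁·√(I₁/I₂).
I₁/I₂ = 28.6/0.592 = 48.31, so d₂ = 2.90 × √48.31 = 20.16 m.

20.2 m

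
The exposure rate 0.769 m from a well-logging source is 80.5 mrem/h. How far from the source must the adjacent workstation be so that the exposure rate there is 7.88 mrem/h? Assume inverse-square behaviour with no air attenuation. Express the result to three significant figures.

2.46 m

Since intensity falls as 1/r², d₂ = d₁·√(I₁/I₂).
I₁/I₂ = 80.5/7.88 = 10.22, so d₂ = 0.769 × √10.22 = 2.458 m.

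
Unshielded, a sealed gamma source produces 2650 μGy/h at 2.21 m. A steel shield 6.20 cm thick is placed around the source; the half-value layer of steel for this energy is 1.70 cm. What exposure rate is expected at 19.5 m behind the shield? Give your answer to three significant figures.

2.72 μGy/h

Distance alone: (2.21/19.5)² = 0.01284, so 2650 × 0.01284 = 34.03 μGy/h.
Shield: 6.20/1.70 = 3.647 half-value layers → attenuation 2^(−3.647) = 0.07983.
Combined: 34.03 × 0.07983 = 2.717 μGy/h.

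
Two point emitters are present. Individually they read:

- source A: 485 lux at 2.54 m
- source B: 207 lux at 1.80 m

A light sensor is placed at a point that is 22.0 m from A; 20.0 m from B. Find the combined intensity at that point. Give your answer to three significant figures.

Each source contributes Iᵢ·(dᵢ/rᵢ)²; contributions add.
A: 485 × (2.54/22.0)² = 6.465 lux
B: 207 × (1.80/20.0)² = 1.677 lux
Total = 6.465 + 1.677 = 8.142 lux.

8.14 lux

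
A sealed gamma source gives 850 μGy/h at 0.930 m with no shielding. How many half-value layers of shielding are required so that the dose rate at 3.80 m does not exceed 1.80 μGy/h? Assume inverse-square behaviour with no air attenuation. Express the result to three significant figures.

4.82 half-value layers

At 3.80 m, distance alone gives (0.930/3.80)² = 0.05990, so 850 × 0.05990 = 50.91 μGy/h.
Further attenuation needed: 50.91/1.80 = 28.28.
n = log₂(28.28) = 4.822 half-value layers.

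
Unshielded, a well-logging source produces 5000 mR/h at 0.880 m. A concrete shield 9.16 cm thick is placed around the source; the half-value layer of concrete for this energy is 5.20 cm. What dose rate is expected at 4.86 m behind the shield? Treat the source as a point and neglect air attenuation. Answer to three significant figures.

48.3 mR/h

Distance alone: 5000 × (0.880/4.86)² = 5000 × 0.03279 = 163.9 mR/h.
Shield: 9.16/5.20 = 1.762 half-value layers → attenuation 2^(−1.762) = 0.2948.
Combined: 163.9 × 0.2948 = 48.32 mR/h.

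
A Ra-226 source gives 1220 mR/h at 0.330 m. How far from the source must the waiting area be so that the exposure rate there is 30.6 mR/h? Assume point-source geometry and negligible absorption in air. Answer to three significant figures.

2.08 m

Using I₁d₁² = I₂d₂², d₂ = d₁·√(I₁/I₂).
I₁/I₂ = 1220/30.6 = 39.87, so d₂ = 0.330 × √39.87 = 2.084 m.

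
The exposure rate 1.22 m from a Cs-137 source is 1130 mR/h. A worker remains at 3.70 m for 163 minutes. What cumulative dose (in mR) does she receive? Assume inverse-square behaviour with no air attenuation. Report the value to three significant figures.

334 mR

By the inverse-square law, rate at 3.70 m:
(1.22/3.70)² = 0.1087, so 1130 × 0.1087 = 122.8 mR/h.
Dose = rate × time = 122.8 mR/h × 2.717 h = 333.6 mR.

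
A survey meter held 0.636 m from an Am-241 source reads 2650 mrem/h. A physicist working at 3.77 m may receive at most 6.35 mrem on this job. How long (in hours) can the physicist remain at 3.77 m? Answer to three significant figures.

Using I₁d₁² = I₂d₂², rate at 3.77 m:
2650 × (0.636/3.77)² = 2650 × 0.02846 = 75.42 mrem/h.
Stay time = 6.35 mrem ÷ 75.42 mrem/h = 0.08420 h.

0.0842 h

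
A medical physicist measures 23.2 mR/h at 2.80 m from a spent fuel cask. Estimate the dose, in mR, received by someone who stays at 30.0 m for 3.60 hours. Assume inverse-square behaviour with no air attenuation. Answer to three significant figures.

0.728 mR

Intensity scales as (d₁/d₂)², so rate at 30.0 m:
(2.80/30.0)² = 0.008711, so 23.2 × 0.008711 = 0.2021 mR/h.
Dose = rate × time = 0.2021 mR/h × 3.600 h = 0.7276 mR.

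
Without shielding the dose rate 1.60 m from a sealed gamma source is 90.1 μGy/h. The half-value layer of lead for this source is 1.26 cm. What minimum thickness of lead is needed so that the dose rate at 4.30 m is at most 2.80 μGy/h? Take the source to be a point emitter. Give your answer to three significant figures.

2.72 cm

At 4.30 m, distance alone gives (1.60/4.30)² = 0.1385, so 90.1 × 0.1385 = 12.48 μGy/h.
Further attenuation needed: 12.48/2.80 = 4.457.
n = log₂(4.457) = 2.156 half-value layers.
Thickness = 2.156 × 1.26 cm = 2.717 cm.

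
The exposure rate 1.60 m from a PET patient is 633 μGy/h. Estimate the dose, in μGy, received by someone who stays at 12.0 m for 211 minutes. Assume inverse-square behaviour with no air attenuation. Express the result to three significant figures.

39.6 μGy

Applying the 1/r² law, rate at 12.0 m:
633 × (1.60/12.0)² = 633 × 0.01778 = 11.25 μGy/h.
Dose = rate × time = 11.25 μGy/h × 3.517 h = 39.57 μGy.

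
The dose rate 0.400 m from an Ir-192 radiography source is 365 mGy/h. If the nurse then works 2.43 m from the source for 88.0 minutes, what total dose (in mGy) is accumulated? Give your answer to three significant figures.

Using I₁d₁² = I₂d₂², rate at 2.43 m:
365 × (0.400/2.43)² = 365 × 0.02710 = 9.891 mGy/h.
Dose = rate × time = 9.891 mGy/h × 1.467 h = 14.51 mGy.

14.5 mGy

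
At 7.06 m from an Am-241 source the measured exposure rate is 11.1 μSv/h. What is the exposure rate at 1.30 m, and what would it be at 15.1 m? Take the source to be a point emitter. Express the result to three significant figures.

Using I₁d₁² = I₂d₂²,
At 1.30 m: (7.06/1.30)² = 29.49, so 11.1 × 29.49 = 327.3 μSv/h
At 15.1 m: (1.30/15.1)² = 0.007412, so 327.3 × 0.007412 = 2.426 μSv/h.

327 μSv/h; 2.43 μSv/h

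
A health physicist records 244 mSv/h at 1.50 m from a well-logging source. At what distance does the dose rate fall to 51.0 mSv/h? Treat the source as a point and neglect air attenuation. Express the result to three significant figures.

Intensity scales as (d₁/d₂)², so d₂ = d₁·√(I₁/I₂).
I₁/I₂ = 244/51.0 = 4.784, so d₂ = 1.50 × √4.784 = 3.281 m.

3.28 m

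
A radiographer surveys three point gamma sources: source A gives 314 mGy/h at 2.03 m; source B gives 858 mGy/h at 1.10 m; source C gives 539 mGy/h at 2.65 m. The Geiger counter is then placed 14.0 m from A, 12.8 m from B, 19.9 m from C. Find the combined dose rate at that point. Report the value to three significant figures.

By superposition, sum each source's inverse-square contribution:
A: 314 × (2.03/14.0)² = 6.602 mGy/h
B: 858 × (1.10/12.8)² = 6.337 mGy/h
C: 539 × (2.65/19.9)² = 9.558 mGy/h
Total = 6.602 + 6.337 + 9.558 = 22.50 mGy/h.

22.5 mGy/h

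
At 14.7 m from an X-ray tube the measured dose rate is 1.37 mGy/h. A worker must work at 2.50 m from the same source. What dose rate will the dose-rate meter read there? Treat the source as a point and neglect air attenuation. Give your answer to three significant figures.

47.4 mGy/h

Intensity scales as (d₁/d₂)², so scaling from 14.7 m to 2.50 m:
(14.7/2.50)² = 34.57, so 1.37 × 34.57 = 47.36 mGy/h.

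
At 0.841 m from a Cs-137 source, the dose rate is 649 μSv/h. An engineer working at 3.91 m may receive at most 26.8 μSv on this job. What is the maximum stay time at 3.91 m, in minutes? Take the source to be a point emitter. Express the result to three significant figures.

53.6 min

Using I₁d₁² = I₂d₂², rate at 3.91 m:
649 × (0.841/3.91)² = 649 × 0.04626 = 30.02 μSv/h.
Stay time = 26.8 μSv ÷ 30.02 μSv/h = 0.8927 h = 53.56 min.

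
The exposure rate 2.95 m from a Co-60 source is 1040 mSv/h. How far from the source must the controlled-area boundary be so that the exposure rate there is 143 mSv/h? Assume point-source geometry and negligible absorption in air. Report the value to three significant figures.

7.96 m

By the inverse-square law, d₂ = d₁·√(I₁/I₂).
I₁/I₂ = 1040/143 = 7.273, so d₂ = 2.95 × √7.273 = 7.956 m.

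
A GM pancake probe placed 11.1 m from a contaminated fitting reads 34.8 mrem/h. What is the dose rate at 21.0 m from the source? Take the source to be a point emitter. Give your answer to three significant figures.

Applying the 1/r² law, scaling from 11.1 m to 21.0 m:
34.8 × (11.1/21.0)² = 34.8 × 0.2794 = 9.723 mrem/h.

9.72 mrem/h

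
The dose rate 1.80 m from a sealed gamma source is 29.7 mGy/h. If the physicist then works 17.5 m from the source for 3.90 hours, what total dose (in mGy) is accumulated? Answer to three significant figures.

Applying the 1/r² law, rate at 17.5 m:
(1.80/17.5)² = 0.01058, so 29.7 × 0.01058 = 0.3142 mGy/h.
Dose = rate × time = 0.3142 mGy/h × 3.900 h = 1.225 mGy.

1.23 mGy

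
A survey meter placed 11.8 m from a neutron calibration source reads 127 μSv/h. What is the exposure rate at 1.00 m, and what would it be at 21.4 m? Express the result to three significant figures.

17700 μSv/h; 38.6 μSv/h

Since intensity falls as 1/r²,
At 1.00 m: 127 × (11.8/1.00)² = 127 × 139.2 = 17680 μSv/h
At 21.4 m: 17680 × (1.00/21.4)² = 17680 × 0.002184 = 38.61 μSv/h.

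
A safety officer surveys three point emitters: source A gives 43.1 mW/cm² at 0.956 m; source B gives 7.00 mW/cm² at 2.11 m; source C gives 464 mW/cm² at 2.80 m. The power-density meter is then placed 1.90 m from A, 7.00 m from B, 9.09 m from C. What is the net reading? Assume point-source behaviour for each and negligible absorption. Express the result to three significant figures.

By superposition, sum each source's inverse-square contribution:
A: 43.1 × (0.956/1.90)² = 10.91 mW/cm²
B: 7.00 × (2.11/7.00)² = 0.6360 mW/cm²
C: 464 × (2.80/9.09)² = 44.03 mW/cm²
Total = 10.91 + 0.6360 + 44.03 = 55.58 mW/cm².

55.6 mW/cm²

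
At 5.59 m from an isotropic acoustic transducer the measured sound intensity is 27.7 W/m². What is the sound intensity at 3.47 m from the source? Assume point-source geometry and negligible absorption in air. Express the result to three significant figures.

By the inverse-square law, scaling from 5.59 m to 3.47 m:
27.7 × (5.59/3.47)² = 27.7 × 2.595 = 71.88 W/m².

71.9 W/m²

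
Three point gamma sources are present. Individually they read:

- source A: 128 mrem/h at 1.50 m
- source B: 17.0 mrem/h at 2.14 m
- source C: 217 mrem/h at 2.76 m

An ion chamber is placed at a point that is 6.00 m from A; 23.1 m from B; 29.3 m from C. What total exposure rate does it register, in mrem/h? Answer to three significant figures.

10.1 mrem/h

By superposition, sum each source's inverse-square contribution:
A: 128 × (1.50/6.00)² = 8.000 mrem/h
B: 17.0 × (2.14/23.1)² = 0.1459 mrem/h
C: 217 × (2.76/29.3)² = 1.925 mrem/h
Total = 8.000 + 0.1459 + 1.925 = 10.07 mrem/h.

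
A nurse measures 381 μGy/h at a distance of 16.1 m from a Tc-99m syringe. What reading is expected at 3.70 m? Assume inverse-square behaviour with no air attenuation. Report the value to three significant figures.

By the inverse-square law, the rate at 3.70 m is
(16.1/3.70)² = 18.93, so 381 × 18.93 = 7212 μGy/h.

7210 μGy/h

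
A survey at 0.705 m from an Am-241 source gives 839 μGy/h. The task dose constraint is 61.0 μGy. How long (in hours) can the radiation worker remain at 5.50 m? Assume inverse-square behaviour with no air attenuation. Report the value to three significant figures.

Using I₁d₁² = I₂d₂², rate at 5.50 m:
839 × (0.705/5.50)² = 839 × 0.01643 = 13.78 μGy/h.
Stay time = 61.0 μGy ÷ 13.78 μGy/h = 4.427 h.

4.43 h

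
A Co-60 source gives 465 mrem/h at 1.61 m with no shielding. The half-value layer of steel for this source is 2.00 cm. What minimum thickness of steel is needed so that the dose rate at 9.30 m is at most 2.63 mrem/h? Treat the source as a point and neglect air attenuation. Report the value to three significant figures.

4.81 cm

At 9.30 m, distance alone gives 465 × (1.61/9.30)² = 465 × 0.02997 = 13.94 mrem/h.
Further attenuation needed: 13.94/2.63 = 5.300.
n = log₂(5.300) = 2.406 half-value layers.
Thickness = 2.406 × 2.00 cm = 4.812 cm.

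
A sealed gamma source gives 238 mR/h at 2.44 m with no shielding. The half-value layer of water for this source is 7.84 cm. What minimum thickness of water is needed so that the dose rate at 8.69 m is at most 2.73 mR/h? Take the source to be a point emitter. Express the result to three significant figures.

21.8 cm

At 8.69 m, distance alone gives 238 × (2.44/8.69)² = 238 × 0.07884 = 18.76 mR/h.
Further attenuation needed: 18.76/2.73 = 6.872.
n = log₂(6.872) = 2.781 half-value layers.
Thickness = 2.781 × 7.84 cm = 21.80 cm.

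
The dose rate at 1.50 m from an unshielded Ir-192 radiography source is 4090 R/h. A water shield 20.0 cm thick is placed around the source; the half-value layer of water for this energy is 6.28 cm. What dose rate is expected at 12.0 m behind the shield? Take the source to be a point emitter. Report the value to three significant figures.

7.03 R/h

Distance alone: (1.50/12.0)² = 0.01562, so 4090 × 0.01562 = 63.89 R/h.
Shield: 20.0/6.28 = 3.185 half-value layers → attenuation 2^(−3.185) = 0.1100.
Combined: 63.89 × 0.1100 = 7.028 R/h.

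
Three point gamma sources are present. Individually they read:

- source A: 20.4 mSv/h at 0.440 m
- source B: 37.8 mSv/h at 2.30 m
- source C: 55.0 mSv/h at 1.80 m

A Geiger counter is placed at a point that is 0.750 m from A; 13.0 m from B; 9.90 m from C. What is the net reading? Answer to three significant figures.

By superposition, sum each source's inverse-square contribution:
A: 20.4 × (0.440/0.750)² = 7.021 mSv/h
B: 37.8 × (2.30/13.0)² = 1.183 mSv/h
C: 55.0 × (1.80/9.90)² = 1.818 mSv/h
Total = 7.021 + 1.183 + 1.818 = 10.02 mSv/h.

10.0 mSv/h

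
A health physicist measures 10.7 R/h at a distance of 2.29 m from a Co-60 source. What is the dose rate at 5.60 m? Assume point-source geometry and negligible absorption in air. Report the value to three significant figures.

Since intensity falls as 1/r², the rate at 5.60 m is
10.7 × (2.29/5.60)² = 10.7 × 0.1672 = 1.789 R/h.

1.79 R/h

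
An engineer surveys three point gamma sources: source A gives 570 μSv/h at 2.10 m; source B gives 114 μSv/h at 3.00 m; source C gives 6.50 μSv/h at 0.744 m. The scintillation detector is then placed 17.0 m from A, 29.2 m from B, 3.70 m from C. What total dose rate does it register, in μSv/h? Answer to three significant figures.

By superposition, sum each source's inverse-square contribution:
A: 570 × (2.10/17.0)² = 8.698 μSv/h
B: 114 × (3.00/29.2)² = 1.203 μSv/h
C: 6.50 × (0.744/3.70)² = 0.2628 μSv/h
Total = 8.698 + 1.203 + 0.2628 = 10.16 μSv/h.

10.2 μSv/h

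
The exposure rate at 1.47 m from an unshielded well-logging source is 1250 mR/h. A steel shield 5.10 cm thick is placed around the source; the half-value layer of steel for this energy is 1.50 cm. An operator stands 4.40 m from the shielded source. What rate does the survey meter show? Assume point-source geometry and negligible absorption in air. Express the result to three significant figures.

Distance alone: 1250 × (1.47/4.40)² = 1250 × 0.1116 = 139.5 mR/h.
Shield: 5.10/1.50 = 3.400 half-value layers → attenuation 2^(−3.400) = 0.09473.
Combined: 139.5 × 0.09473 = 13.21 mR/h.

13.2 mR/h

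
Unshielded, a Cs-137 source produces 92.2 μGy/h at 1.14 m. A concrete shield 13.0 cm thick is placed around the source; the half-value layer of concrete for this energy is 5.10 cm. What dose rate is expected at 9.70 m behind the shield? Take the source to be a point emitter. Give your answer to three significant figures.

0.218 μGy/h

Distance alone: (1.14/9.70)² = 0.01381, so 92.2 × 0.01381 = 1.273 μGy/h.
Shield: 13.0/5.10 = 2.549 half-value layers → attenuation 2^(−2.549) = 0.1709.
Combined: 1.273 × 0.1709 = 0.2176 μGy/h.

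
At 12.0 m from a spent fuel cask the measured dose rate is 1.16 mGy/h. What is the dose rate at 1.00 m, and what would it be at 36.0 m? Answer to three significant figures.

Using I₁d₁² = I₂d₂²,
At 1.00 m: (12.0/1.00)² = 144.0, so 1.16 × 144.0 = 167.0 mGy/h
At 36.0 m: 167.0 × (1.00/36.0)² = 167.0 × 0.0007716 = 0.1289 mGy/h.

167 mGy/h; 0.129 mGy/h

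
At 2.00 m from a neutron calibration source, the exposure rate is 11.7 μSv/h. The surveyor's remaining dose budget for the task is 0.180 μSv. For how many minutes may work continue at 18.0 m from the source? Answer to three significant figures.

By the inverse-square law, rate at 18.0 m:
(2.00/18.0)² = 0.01235, so 11.7 × 0.01235 = 0.1445 μSv/h.
Stay time = 0.180 μSv ÷ 0.1445 μSv/h = 1.246 h = 74.76 min.

74.8 min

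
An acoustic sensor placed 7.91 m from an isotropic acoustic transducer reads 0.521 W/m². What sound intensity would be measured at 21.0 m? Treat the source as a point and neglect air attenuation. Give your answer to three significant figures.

0.0739 W/m²

Since intensity falls as 1/r², scaling from 7.91 m to 21.0 m:
(7.91/21.0)² = 0.1419, so 0.521 × 0.1419 = 0.07393 W/m².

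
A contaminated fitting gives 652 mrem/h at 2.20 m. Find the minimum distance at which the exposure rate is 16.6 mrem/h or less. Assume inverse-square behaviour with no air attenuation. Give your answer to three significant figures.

By the inverse-square law, d₂ = d₁·√(I₁/I₂).
I₁/I₂ = 652/16.6 = 39.28, so d₂ = 2.20 × √39.28 = 13.79 m.

13.8 m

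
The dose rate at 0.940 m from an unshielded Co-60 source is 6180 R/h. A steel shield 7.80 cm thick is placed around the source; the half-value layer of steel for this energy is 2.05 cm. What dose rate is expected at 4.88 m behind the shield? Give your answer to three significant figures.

Distance alone: 6180 × (0.940/4.88)² = 6180 × 0.03710 = 229.3 R/h.
Shield: 7.80/2.05 = 3.805 half-value layers → attenuation 2^(−3.805) = 0.07155.
Combined: 229.3 × 0.07155 = 16.41 R/h.

16.4 R/h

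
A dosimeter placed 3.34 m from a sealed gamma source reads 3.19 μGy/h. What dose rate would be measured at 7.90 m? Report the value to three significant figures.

0.570 μGy/h

Using I₁d₁² = I₂d₂², scaling from 3.34 m to 7.90 m:
3.19 × (3.34/7.90)² = 3.19 × 0.1787 = 0.5701 μGy/h.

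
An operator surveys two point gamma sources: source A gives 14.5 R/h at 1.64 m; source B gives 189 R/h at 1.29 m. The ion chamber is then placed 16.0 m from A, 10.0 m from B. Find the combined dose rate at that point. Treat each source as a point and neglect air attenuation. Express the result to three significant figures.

By superposition, sum each source's inverse-square contribution:
A: 14.5 × (1.64/16.0)² = 0.1523 R/h
B: 189 × (1.29/10.0)² = 3.145 R/h
Total = 0.1523 + 3.145 = 3.297 R/h.

3.30 R/h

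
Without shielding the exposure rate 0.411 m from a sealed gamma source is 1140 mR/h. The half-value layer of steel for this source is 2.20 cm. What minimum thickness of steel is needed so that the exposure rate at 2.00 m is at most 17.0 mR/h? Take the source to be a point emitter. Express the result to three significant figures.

At 2.00 m, distance alone gives 1140 × (0.411/2.00)² = 1140 × 0.04223 = 48.14 mR/h.
Further attenuation needed: 48.14/17.0 = 2.832.
n = log₂(2.832) = 1.502 half-value layers.
Thickness = 1.502 × 2.20 cm = 3.304 cm.

3.30 cm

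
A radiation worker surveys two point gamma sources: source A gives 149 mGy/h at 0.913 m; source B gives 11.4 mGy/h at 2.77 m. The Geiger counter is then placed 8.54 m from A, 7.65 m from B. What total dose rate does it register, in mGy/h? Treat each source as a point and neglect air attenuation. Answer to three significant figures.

3.20 mGy/h

Each source contributes Iᵢ·(dᵢ/rᵢ)²; contributions add.
A: 149 × (0.913/8.54)² = 1.703 mGy/h
B: 11.4 × (2.77/7.65)² = 1.495 mGy/h
Total = 1.703 + 1.495 = 3.198 mGy/h.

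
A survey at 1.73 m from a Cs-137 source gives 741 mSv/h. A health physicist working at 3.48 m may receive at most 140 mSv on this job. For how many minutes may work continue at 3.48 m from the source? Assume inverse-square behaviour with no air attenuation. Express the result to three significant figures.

Using I₁d₁² = I₂d₂², rate at 3.48 m:
741 × (1.73/3.48)² = 741 × 0.2471 = 183.1 mSv/h.
Stay time = 140 mSv ÷ 183.1 mSv/h = 0.7646 h = 45.88 min.

45.9 min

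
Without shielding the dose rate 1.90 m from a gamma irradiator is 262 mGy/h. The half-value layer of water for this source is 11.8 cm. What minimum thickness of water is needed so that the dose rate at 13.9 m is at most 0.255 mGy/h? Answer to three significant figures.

50.3 cm

At 13.9 m, distance alone gives (1.90/13.9)² = 0.01868, so 262 × 0.01868 = 4.894 mGy/h.
Further attenuation needed: 4.894/0.255 = 19.19.
n = log₂(19.19) = 4.262 half-value layers.
Thickness = 4.262 × 11.8 cm = 50.29 cm.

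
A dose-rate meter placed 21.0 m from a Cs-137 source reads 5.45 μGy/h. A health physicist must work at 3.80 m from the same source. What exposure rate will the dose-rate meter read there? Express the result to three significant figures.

166 μGy/h

Since intensity falls as 1/r², scaling from 21.0 m to 3.80 m:
5.45 × (21.0/3.80)² = 5.45 × 30.54 = 166.4 μGy/h.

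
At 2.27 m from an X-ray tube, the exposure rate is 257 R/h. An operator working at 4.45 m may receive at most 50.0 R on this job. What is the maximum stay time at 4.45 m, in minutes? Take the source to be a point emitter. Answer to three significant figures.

Intensity scales as (d₁/d₂)², so rate at 4.45 m:
(2.27/4.45)² = 0.2602, so 257 × 0.2602 = 66.87 R/h.
Stay time = 50.0 R ÷ 66.87 R/h = 0.7477 h = 44.86 min.

44.9 min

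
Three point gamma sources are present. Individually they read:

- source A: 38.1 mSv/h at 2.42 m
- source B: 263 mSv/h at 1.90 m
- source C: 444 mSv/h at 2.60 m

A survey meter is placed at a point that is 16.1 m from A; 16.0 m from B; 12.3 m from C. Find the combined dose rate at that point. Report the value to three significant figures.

Each source contributes Iᵢ·(dᵢ/rᵢ)²; contributions add.
A: 38.1 × (2.42/16.1)² = 0.8608 mSv/h
B: 263 × (1.90/16.0)² = 3.709 mSv/h
C: 444 × (2.60/12.3)² = 19.84 mSv/h
Total = 0.8608 + 3.709 + 19.84 = 24.41 mSv/h.

24.4 mSv/h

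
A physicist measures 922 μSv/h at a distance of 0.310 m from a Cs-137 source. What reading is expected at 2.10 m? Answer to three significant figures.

20.1 μSv/h

Applying the 1/r² law, the rate at 2.10 m is
(0.310/2.10)² = 0.02179, so 922 × 0.02179 = 20.09 μSv/h.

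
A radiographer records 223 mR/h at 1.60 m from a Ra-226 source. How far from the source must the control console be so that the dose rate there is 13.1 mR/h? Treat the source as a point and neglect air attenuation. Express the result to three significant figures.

By the inverse-square law, d₂ = d₁·√(I₁/I₂).
I₁/I₂ = 223/13.1 = 17.02, so d₂ = 1.60 × √17.02 = 6.601 m.

6.60 m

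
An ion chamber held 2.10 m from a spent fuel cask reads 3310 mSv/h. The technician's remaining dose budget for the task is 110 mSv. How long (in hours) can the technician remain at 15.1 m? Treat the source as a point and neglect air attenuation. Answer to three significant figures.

Since intensity falls as 1/r², rate at 15.1 m:
3310 × (2.10/15.1)² = 3310 × 0.01934 = 64.02 mSv/h.
Stay time = 110 mSv ÷ 64.02 mSv/h = 1.718 h.

1.72 h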